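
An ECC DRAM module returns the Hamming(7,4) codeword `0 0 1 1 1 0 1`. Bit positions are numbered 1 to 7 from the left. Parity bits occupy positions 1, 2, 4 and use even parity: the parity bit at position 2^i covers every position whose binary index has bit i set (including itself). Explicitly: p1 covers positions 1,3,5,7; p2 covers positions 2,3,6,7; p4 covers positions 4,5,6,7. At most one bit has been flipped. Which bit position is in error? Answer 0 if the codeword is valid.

s1: b1⊕b3⊕b5⊕b7 = 0⊕1⊕1⊕1 = 1
s2: b2⊕b3⊕b6⊕b7 = 0⊕1⊕0⊕1 = 0
s4: b4⊕b5⊕b6⊕b7 = 1⊕1⊕0⊕1 = 1
Syndrome (s4...s1) = 101 → position 5.

5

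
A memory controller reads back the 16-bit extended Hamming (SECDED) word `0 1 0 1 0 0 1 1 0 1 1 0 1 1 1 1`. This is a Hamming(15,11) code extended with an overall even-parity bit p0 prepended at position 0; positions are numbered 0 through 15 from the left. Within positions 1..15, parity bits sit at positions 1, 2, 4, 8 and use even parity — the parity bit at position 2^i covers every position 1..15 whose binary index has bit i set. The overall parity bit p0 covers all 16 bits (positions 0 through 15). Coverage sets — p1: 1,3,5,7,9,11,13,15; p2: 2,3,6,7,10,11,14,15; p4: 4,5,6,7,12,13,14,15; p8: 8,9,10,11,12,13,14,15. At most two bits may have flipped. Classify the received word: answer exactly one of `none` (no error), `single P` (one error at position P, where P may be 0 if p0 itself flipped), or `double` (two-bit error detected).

s1: b1⊕b3⊕b5⊕b7⊕b9⊕b11⊕b13⊕b15 = 1⊕1⊕0⊕1⊕1⊕0⊕1⊕1 = 0
s2: b2⊕b3⊕b6⊕b7⊕b10⊕b11⊕b14⊕b15 = 0⊕1⊕1⊕1⊕1⊕0⊕1⊕1 = 0
s4: b4⊕b5⊕b6⊕b7⊕b12⊕b13⊕b14⊕b15 = 0⊕0⊕1⊕1⊕1⊕1⊕1⊕1 = 0
s8: b8⊕b9⊕b10⊕b11⊕b12⊕b13⊕b14⊕b15 = 0⊕1⊕1⊕0⊕1⊕1⊕1⊕1 = 0
Syndrome (s8...s1) = 0000 → position 0 (no error).
Overall parity (XOR of all 16 bits, including p0): 0⊕1⊕0⊕1⊕0⊕0⊕1⊕1⊕0⊕1⊕1⊕0⊕1⊕1⊕1⊕1 = 0
Overall=0, syndrome position=0 → no error.

none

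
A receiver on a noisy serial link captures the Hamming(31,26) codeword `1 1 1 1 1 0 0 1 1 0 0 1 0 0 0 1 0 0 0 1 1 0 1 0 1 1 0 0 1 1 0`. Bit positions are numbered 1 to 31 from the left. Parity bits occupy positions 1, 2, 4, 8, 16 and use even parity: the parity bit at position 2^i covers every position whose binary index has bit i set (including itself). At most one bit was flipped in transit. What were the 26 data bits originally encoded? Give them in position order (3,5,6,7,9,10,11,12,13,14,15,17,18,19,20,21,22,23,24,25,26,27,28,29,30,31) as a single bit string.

11001101000000110101100110

s1: b1⊕b3⊕b5⊕b7⊕b9⊕b11⊕b13⊕b15⊕b17⊕b19⊕b21⊕b23⊕b25⊕b27⊕b29⊕b31 = 1⊕1⊕1⊕0⊕1⊕0⊕0⊕0⊕0⊕0⊕1⊕1⊕1⊕0⊕1⊕0 = 0
s2: b2⊕b3⊕b6⊕b7⊕b10⊕b11⊕b14⊕b15⊕b18⊕b19⊕b22⊕b23⊕b26⊕b27⊕b30⊕b31 = 1⊕1⊕0⊕0⊕0⊕0⊕0⊕0⊕0⊕0⊕0⊕1⊕1⊕0⊕1⊕0 = 1
s4: b4⊕b5⊕b6⊕b7⊕b12⊕b13⊕b14⊕b15⊕b20⊕b21⊕b22⊕b23⊕b28⊕b29⊕b30⊕b31 = 1⊕1⊕0⊕0⊕1⊕0⊕0⊕0⊕1⊕1⊕0⊕1⊕0⊕1⊕1⊕0 = 0
s8: b8⊕b9⊕b10⊕b11⊕b12⊕b13⊕b14⊕b15⊕b24⊕b25⊕b26⊕b27⊕b28⊕b29⊕b30⊕b31 = 1⊕1⊕0⊕0⊕1⊕0⊕0⊕0⊕0⊕1⊕1⊕0⊕0⊕1⊕1⊕0 = 1
s16: b16⊕b17⊕b18⊕b19⊕b20⊕b21⊕b22⊕b23⊕b24⊕b25⊕b26⊕b27⊕b28⊕b29⊕b30⊕b31 = 1⊕0⊕0⊕0⊕1⊕1⊕0⊕1⊕0⊕1⊕1⊕0⊕0⊕1⊕1⊕0 = 0
Syndrome (s16...s1) = 01010 → position 10.
Flip bit 10: corrected codeword = 1111100111010001000110101100110
Data bits at positions 3,5,6,7,9,10,11,12,13,14,15,17,18,19,20,21,22,23,24,25,26,27,28,29,30,31: 11001101000000110101100110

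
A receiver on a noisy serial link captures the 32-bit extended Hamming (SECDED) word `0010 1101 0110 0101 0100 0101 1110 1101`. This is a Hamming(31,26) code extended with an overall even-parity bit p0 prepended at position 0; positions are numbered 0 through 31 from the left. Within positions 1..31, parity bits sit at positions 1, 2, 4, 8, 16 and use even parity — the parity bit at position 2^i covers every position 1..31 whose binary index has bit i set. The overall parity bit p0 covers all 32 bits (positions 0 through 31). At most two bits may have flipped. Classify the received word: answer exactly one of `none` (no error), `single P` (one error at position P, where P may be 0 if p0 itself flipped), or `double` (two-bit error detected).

single 19

s1: b1⊕b3⊕b5⊕b7⊕b9⊕b11⊕b13⊕b15⊕b17⊕b19⊕b21⊕b23⊕b25⊕b27⊕b29⊕b31 = 0⊕0⊕1⊕1⊕1⊕0⊕1⊕1⊕1⊕0⊕1⊕1⊕1⊕0⊕1⊕1 = 1
s2: b2⊕b3⊕b6⊕b7⊕b10⊕b11⊕b14⊕b15⊕b18⊕b19⊕b22⊕b23⊕b26⊕b27⊕b30⊕b31 = 1⊕0⊕0⊕1⊕1⊕0⊕0⊕1⊕0⊕0⊕0⊕1⊕1⊕0⊕0⊕1 = 1
s4: b4⊕b5⊕b6⊕b7⊕b12⊕b13⊕b14⊕b15⊕b20⊕b21⊕b22⊕b23⊕b28⊕b29⊕b30⊕b31 = 1⊕1⊕0⊕1⊕0⊕1⊕0⊕1⊕0⊕1⊕0⊕1⊕1⊕1⊕0⊕1 = 0
s8: b8⊕b9⊕b10⊕b11⊕b12⊕b13⊕b14⊕b15⊕b24⊕b25⊕b26⊕b27⊕b28⊕b29⊕b30⊕b31 = 0⊕1⊕1⊕0⊕0⊕1⊕0⊕1⊕1⊕1⊕1⊕0⊕1⊕1⊕0⊕1 = 0
s16: b16⊕b17⊕b18⊕b19⊕b20⊕b21⊕b22⊕b23⊕b24⊕b25⊕b26⊕b27⊕b28⊕b29⊕b30⊕b31 = 0⊕1⊕0⊕0⊕0⊕1⊕0⊕1⊕1⊕1⊕1⊕0⊕1⊕1⊕0⊕1 = 1
Syndrome (s16...s1) = 10011 → position 19.
Overall parity (XOR of all 32 bits, including p0): 0⊕0⊕1⊕0⊕1⊕1⊕0⊕1⊕0⊕1⊕1⊕0⊕0⊕1⊕0⊕1⊕0⊕1⊕0⊕0⊕0⊕1⊕0⊕1⊕1⊕1⊕1⊕0⊕1⊕1⊕0⊕1 = 1
Overall=1, syndrome position=19 → single-bit error at position 19.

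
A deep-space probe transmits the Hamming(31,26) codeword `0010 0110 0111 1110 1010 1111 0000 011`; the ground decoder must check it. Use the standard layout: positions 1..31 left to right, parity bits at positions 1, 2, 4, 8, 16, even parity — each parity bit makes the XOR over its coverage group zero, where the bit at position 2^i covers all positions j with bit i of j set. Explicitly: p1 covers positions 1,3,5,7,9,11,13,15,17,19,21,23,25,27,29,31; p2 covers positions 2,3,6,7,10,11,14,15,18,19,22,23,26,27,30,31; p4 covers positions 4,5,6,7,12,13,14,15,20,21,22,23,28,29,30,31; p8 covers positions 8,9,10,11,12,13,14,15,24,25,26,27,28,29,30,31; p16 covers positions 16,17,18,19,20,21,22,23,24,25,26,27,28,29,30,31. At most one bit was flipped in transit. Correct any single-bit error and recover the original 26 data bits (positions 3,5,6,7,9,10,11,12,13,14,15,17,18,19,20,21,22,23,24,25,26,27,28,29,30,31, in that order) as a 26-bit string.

10110110111101011110000011

s1: b1⊕b3⊕b5⊕b7⊕b9⊕b11⊕b13⊕b15⊕b17⊕b19⊕b21⊕b23⊕b25⊕b27⊕b29⊕b31 = 0⊕1⊕0⊕1⊕0⊕1⊕1⊕1⊕1⊕1⊕1⊕1⊕0⊕0⊕0⊕1 = 0
s2: b2⊕b3⊕b6⊕b7⊕b10⊕b11⊕b14⊕b15⊕b18⊕b19⊕b22⊕b23⊕b26⊕b27⊕b30⊕b31 = 0⊕1⊕1⊕1⊕1⊕1⊕1⊕1⊕0⊕1⊕1⊕1⊕0⊕0⊕1⊕1 = 0
s4: b4⊕b5⊕b6⊕b7⊕b12⊕b13⊕b14⊕b15⊕b20⊕b21⊕b22⊕b23⊕b28⊕b29⊕b30⊕b31 = 0⊕0⊕1⊕1⊕1⊕1⊕1⊕1⊕0⊕1⊕1⊕1⊕0⊕0⊕1⊕1 = 1
s8: b8⊕b9⊕b10⊕b11⊕b12⊕b13⊕b14⊕b15⊕b24⊕b25⊕b26⊕b27⊕b28⊕b29⊕b30⊕b31 = 0⊕0⊕1⊕1⊕1⊕1⊕1⊕1⊕1⊕0⊕0⊕0⊕0⊕0⊕1⊕1 = 1
s16: b16⊕b17⊕b18⊕b19⊕b20⊕b21⊕b22⊕b23⊕b24⊕b25⊕b26⊕b27⊕b28⊕b29⊕b30⊕b31 = 0⊕1⊕0⊕1⊕0⊕1⊕1⊕1⊕1⊕0⊕0⊕0⊕0⊕0⊕1⊕1 = 0
Syndrome (s16...s1) = 01100 → position 12.
Flip bit 12: corrected codeword = 0010011001101110101011110000011
Data bits at positions 3,5,6,7,9,10,11,12,13,14,15,17,18,19,20,21,22,23,24,25,26,27,28,29,30,31: 10110110111101011110000011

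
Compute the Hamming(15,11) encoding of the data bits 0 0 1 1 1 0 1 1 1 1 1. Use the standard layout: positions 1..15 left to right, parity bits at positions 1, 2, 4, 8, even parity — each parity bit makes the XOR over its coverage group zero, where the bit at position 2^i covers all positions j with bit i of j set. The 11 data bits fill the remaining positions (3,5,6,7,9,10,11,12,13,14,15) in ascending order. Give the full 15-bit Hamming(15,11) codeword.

110001101011111

Place data bits at non-power-of-two positions: b3=0, b5=0, b6=1, b7=1, b9=1, b10=0, b11=1, b12=1, b13=1, b14=1, b15=1.
p1 = XOR of data positions {3,5,7,9,11,13,15} = 0⊕0⊕1⊕1⊕1⊕1⊕1 = 1
p2 = XOR of data positions {3,6,7,10,11,14,15} = 0⊕1⊕1⊕0⊕1⊕1⊕1 = 1
p4 = XOR of data positions {5,6,7,12,13,14,15} = 0⊕1⊕1⊕1⊕1⊕1⊕1 = 0
p8 = XOR of data positions {9,10,11,12,13,14,15} = 1⊕0⊕1⊕1⊕1⊕1⊕1 = 0
Codeword b1..b15 = 110001101011111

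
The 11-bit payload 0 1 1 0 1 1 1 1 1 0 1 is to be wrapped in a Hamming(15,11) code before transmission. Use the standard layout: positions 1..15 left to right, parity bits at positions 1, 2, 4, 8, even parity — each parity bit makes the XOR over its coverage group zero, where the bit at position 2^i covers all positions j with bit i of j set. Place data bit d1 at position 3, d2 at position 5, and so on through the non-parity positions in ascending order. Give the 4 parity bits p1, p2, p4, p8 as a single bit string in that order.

1010

Place data bits at non-power-of-two positions: b3=0, b5=1, b6=1, b7=0, b9=1, b10=1, b11=1, b12=1, b13=1, b14=0, b15=1.
p1 = XOR of data positions {3,5,7,9,11,13,15} = 0⊕1⊕0⊕1⊕1⊕1⊕1 = 1
p2 = XOR of data positions {3,6,7,10,11,14,15} = 0⊕1⊕0⊕1⊕1⊕0⊕1 = 0
p4 = XOR of data positions {5,6,7,12,13,14,15} = 1⊕1⊕0⊕1⊕1⊕0⊕1 = 1
p8 = XOR of data positions {9,10,11,12,13,14,15} = 1⊕1⊕1⊕1⊕1⊕0⊕1 = 0
Parity bits p1,p2,p4,p8 = 1010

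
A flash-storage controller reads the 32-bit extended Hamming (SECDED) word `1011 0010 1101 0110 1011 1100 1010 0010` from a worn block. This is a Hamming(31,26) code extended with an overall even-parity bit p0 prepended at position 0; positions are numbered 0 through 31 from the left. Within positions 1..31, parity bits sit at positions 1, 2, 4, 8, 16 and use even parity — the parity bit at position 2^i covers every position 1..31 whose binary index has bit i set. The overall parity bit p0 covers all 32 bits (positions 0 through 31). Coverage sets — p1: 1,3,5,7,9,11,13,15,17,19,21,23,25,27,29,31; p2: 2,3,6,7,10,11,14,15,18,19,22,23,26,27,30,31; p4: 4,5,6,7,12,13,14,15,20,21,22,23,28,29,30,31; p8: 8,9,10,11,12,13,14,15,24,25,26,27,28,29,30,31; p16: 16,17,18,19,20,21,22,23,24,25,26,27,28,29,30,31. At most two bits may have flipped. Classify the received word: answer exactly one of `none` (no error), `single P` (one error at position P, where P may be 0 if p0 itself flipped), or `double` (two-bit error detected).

single 2

s1: b1⊕b3⊕b5⊕b7⊕b9⊕b11⊕b13⊕b15⊕b17⊕b19⊕b21⊕b23⊕b25⊕b27⊕b29⊕b31 = 0⊕1⊕0⊕0⊕1⊕1⊕1⊕0⊕0⊕1⊕1⊕0⊕0⊕0⊕0⊕0 = 0
s2: b2⊕b3⊕b6⊕b7⊕b10⊕b11⊕b14⊕b15⊕b18⊕b19⊕b22⊕b23⊕b26⊕b27⊕b30⊕b31 = 1⊕1⊕1⊕0⊕0⊕1⊕1⊕0⊕1⊕1⊕0⊕0⊕1⊕0⊕1⊕0 = 1
s4: b4⊕b5⊕b6⊕b7⊕b12⊕b13⊕b14⊕b15⊕b20⊕b21⊕b22⊕b23⊕b28⊕b29⊕b30⊕b31 = 0⊕0⊕1⊕0⊕0⊕1⊕1⊕0⊕1⊕1⊕0⊕0⊕0⊕0⊕1⊕0 = 0
s8: b8⊕b9⊕b10⊕b11⊕b12⊕b13⊕b14⊕b15⊕b24⊕b25⊕b26⊕b27⊕b28⊕b29⊕b30⊕b31 = 1⊕1⊕0⊕1⊕0⊕1⊕1⊕0⊕1⊕0⊕1⊕0⊕0⊕0⊕1⊕0 = 0
s16: b16⊕b17⊕b18⊕b19⊕b20⊕b21⊕b22⊕b23⊕b24⊕b25⊕b26⊕b27⊕b28⊕b29⊕b30⊕b31 = 1⊕0⊕1⊕1⊕1⊕1⊕0⊕0⊕1⊕0⊕1⊕0⊕0⊕0⊕1⊕0 = 0
Syndrome (s16...s1) = 00010 → position 2.
Overall parity (XOR of all 32 bits, including p0): 1⊕0⊕1⊕1⊕0⊕0⊕1⊕0⊕1⊕1⊕0⊕1⊕0⊕1⊕1⊕0⊕1⊕0⊕1⊕1⊕1⊕1⊕0⊕0⊕1⊕0⊕1⊕0⊕0⊕0⊕1⊕0 = 1
Overall=1, syndrome position=2 → single-bit error at position 2.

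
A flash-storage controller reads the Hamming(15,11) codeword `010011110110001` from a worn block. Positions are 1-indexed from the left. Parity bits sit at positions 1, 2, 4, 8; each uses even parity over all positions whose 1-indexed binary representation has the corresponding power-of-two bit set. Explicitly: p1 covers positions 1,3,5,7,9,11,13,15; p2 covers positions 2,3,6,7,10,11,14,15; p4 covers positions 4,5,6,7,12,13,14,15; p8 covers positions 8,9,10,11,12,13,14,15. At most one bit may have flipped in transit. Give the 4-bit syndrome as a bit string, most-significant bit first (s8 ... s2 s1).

s1: b1⊕b3⊕b5⊕b7⊕b9⊕b11⊕b13⊕b15 = 0⊕0⊕1⊕1⊕0⊕1⊕0⊕1 = 0
s2: b2⊕b3⊕b6⊕b7⊕b10⊕b11⊕b14⊕b15 = 1⊕0⊕1⊕1⊕1⊕1⊕0⊕1 = 0
s4: b4⊕b5⊕b6⊕b7⊕b12⊕b13⊕b14⊕b15 = 0⊕1⊕1⊕1⊕0⊕0⊕0⊕1 = 0
s8: b8⊕b9⊕b10⊕b11⊕b12⊕b13⊕b14⊕b15 = 1⊕0⊕1⊕1⊕0⊕0⊕0⊕1 = 0
Syndrome (s8...s1) = 0000 → position 0 (no error).

0000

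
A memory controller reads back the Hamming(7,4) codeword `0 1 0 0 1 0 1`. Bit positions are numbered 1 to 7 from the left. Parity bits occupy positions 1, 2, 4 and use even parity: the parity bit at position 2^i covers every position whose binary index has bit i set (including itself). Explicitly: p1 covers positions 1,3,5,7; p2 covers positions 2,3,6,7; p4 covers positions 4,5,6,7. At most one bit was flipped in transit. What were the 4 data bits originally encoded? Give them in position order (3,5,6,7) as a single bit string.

s1: b1⊕b3⊕b5⊕b7 = 0⊕0⊕1⊕1 = 0
s2: b2⊕b3⊕b6⊕b7 = 1⊕0⊕0⊕1 = 0
s4: b4⊕b5⊕b6⊕b7 = 0⊕1⊕0⊕1 = 0
Syndrome (s4...s1) = 000 → position 0 (no error).
No correction needed.
Data bits at positions 3,5,6,7: 0101

0101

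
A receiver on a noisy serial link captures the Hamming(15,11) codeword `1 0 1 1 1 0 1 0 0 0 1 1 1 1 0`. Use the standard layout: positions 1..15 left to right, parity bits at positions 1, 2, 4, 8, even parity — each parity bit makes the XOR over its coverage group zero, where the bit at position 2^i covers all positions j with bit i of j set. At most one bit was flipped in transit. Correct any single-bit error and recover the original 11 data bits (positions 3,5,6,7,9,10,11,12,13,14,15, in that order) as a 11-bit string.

11010011110

s1: b1⊕b3⊕b5⊕b7⊕b9⊕b11⊕b13⊕b15 = 1⊕1⊕1⊕1⊕0⊕1⊕1⊕0 = 0
s2: b2⊕b3⊕b6⊕b7⊕b10⊕b11⊕b14⊕b15 = 0⊕1⊕0⊕1⊕0⊕1⊕1⊕0 = 0
s4: b4⊕b5⊕b6⊕b7⊕b12⊕b13⊕b14⊕b15 = 1⊕1⊕0⊕1⊕1⊕1⊕1⊕0 = 0
s8: b8⊕b9⊕b10⊕b11⊕b12⊕b13⊕b14⊕b15 = 0⊕0⊕0⊕1⊕1⊕1⊕1⊕0 = 0
Syndrome (s8...s1) = 0000 → position 0 (no error).
No correction needed.
Data bits at positions 3,5,6,7,9,10,11,12,13,14,15: 11010011110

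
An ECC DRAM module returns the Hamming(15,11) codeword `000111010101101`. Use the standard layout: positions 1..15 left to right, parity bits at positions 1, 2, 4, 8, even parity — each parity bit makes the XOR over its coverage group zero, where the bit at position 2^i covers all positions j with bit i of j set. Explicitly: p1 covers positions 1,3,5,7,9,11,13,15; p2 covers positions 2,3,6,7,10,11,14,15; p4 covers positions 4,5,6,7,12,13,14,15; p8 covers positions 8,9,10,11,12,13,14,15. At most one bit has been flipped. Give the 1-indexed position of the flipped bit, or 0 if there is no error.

s1: b1⊕b3⊕b5⊕b7⊕b9⊕b11⊕b13⊕b15 = 0⊕0⊕1⊕0⊕0⊕0⊕1⊕1 = 1
s2: b2⊕b3⊕b6⊕b7⊕b10⊕b11⊕b14⊕b15 = 0⊕0⊕1⊕0⊕1⊕0⊕0⊕1 = 1
s4: b4⊕b5⊕b6⊕b7⊕b12⊕b13⊕b14⊕b15 = 1⊕1⊕1⊕0⊕1⊕1⊕0⊕1 = 0
s8: b8⊕b9⊕b10⊕b11⊕b12⊕b13⊕b14⊕b15 = 1⊕0⊕1⊕0⊕1⊕1⊕0⊕1 = 1
Syndrome (s8...s1) = 1011 → position 11.

11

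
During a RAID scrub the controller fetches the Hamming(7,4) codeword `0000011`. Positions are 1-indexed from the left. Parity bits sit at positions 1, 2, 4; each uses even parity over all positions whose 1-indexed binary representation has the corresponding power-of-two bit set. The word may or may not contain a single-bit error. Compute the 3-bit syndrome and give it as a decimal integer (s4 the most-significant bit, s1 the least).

1

s1: b1⊕b3⊕b5⊕b7 = 0⊕0⊕0⊕1 = 1
s2: b2⊕b3⊕b6⊕b7 = 0⊕0⊕1⊕1 = 0
s4: b4⊕b5⊕b6⊕b7 = 0⊕0⊕1⊕1 = 0
Syndrome (s4...s1) = 001 → position 1.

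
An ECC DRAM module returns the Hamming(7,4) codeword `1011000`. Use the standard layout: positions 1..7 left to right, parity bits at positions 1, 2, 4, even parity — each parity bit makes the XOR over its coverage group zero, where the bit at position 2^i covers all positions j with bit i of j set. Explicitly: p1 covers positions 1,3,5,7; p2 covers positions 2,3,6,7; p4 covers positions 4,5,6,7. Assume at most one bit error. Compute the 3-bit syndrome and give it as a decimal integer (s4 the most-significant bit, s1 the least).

s1: b1⊕b3⊕b5⊕b7 = 1⊕1⊕0⊕0 = 0
s2: b2⊕b3⊕b6⊕b7 = 0⊕1⊕0⊕0 = 1
s4: b4⊕b5⊕b6⊕b7 = 1⊕0⊕0⊕0 = 1
Syndrome (s4...s1) = 110 → position 6.

6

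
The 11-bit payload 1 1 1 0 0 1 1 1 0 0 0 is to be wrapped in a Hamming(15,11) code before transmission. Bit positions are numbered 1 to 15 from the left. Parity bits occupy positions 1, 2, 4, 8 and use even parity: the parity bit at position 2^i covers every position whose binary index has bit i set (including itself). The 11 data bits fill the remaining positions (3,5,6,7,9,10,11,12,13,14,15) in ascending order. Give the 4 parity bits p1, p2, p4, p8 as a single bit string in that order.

Place data bits at non-power-of-two positions: b3=1, b5=1, b6=1, b7=0, b9=0, b10=1, b11=1, b12=1, b13=0, b14=0, b15=0.
p1 = XOR of data positions {3,5,7,9,11,13,15} = 1⊕1⊕0⊕0⊕1⊕0⊕0 = 1
p2 = XOR of data positions {3,6,7,10,11,14,15} = 1⊕1⊕0⊕1⊕1⊕0⊕0 = 0
p4 = XOR of data positions {5,6,7,12,13,14,15} = 1⊕1⊕0⊕1⊕0⊕0⊕0 = 1
p8 = XOR of data positions {9,10,11,12,13,14,15} = 0⊕1⊕1⊕1⊕0⊕0⊕0 = 1
Parity bits p1,p2,p4,p8 = 1011

1011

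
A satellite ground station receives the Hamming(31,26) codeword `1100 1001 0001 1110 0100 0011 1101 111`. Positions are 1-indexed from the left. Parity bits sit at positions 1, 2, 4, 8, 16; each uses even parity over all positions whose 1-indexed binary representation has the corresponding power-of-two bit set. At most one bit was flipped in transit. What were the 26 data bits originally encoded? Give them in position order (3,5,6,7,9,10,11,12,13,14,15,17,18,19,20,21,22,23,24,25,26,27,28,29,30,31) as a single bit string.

s1: b1⊕b3⊕b5⊕b7⊕b9⊕b11⊕b13⊕b15⊕b17⊕b19⊕b21⊕b23⊕b25⊕b27⊕b29⊕b31 = 1⊕0⊕1⊕0⊕0⊕0⊕1⊕1⊕0⊕0⊕0⊕1⊕1⊕0⊕1⊕1 = 0
s2: b2⊕b3⊕b6⊕b7⊕b10⊕b11⊕b14⊕b15⊕b18⊕b19⊕b22⊕b23⊕b26⊕b27⊕b30⊕b31 = 1⊕0⊕0⊕0⊕0⊕0⊕1⊕1⊕1⊕0⊕0⊕1⊕1⊕0⊕1⊕1 = 0
s4: b4⊕b5⊕b6⊕b7⊕b12⊕b13⊕b14⊕b15⊕b20⊕b21⊕b22⊕b23⊕b28⊕b29⊕b30⊕b31 = 0⊕1⊕0⊕0⊕1⊕1⊕1⊕1⊕0⊕0⊕0⊕1⊕1⊕1⊕1⊕1 = 0
s8: b8⊕b9⊕b10⊕b11⊕b12⊕b13⊕b14⊕b15⊕b24⊕b25⊕b26⊕b27⊕b28⊕b29⊕b30⊕b31 = 1⊕0⊕0⊕0⊕1⊕1⊕1⊕1⊕1⊕1⊕1⊕0⊕1⊕1⊕1⊕1 = 0
s16: b16⊕b17⊕b18⊕b19⊕b20⊕b21⊕b22⊕b23⊕b24⊕b25⊕b26⊕b27⊕b28⊕b29⊕b30⊕b31 = 0⊕0⊕1⊕0⊕0⊕0⊕0⊕1⊕1⊕1⊕1⊕0⊕1⊕1⊕1⊕1 = 1
Syndrome (s16...s1) = 10000 → position 16.
Flip bit 16: corrected codeword = 1100100100011111010000111101111
Data bits at positions 3,5,6,7,9,10,11,12,13,14,15,17,18,19,20,21,22,23,24,25,26,27,28,29,30,31: 01000001111010000111101111

01000001111010000111101111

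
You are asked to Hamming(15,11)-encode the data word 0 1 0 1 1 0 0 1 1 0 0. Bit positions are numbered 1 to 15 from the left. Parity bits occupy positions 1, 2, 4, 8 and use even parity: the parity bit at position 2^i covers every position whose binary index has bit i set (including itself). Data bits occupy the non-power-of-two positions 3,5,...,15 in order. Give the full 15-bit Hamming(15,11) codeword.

010010111001100

Place data bits at non-power-of-two positions: b3=0, b5=1, b6=0, b7=1, b9=1, b10=0, b11=0, b12=1, b13=1, b14=0, b15=0.
p1 = XOR of data positions {3,5,7,9,11,13,15} = 0⊕1⊕1⊕1⊕0⊕1⊕0 = 0
p2 = XOR of data positions {3,6,7,10,11,14,15} = 0⊕0⊕1⊕0⊕0⊕0⊕0 = 1
p4 = XOR of data positions {5,6,7,12,13,14,15} = 1⊕0⊕1⊕1⊕1⊕0⊕0 = 0
p8 = XOR of data positions {9,10,11,12,13,14,15} = 1⊕0⊕0⊕1⊕1⊕0⊕0 = 1
Codeword b1..b15 = 010010111001100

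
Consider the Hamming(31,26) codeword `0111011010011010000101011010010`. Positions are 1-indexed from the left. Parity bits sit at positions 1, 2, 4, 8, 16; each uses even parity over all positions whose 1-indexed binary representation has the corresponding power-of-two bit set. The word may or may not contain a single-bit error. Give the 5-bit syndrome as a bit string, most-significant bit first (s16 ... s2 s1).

00101

s1: b1⊕b3⊕b5⊕b7⊕b9⊕b11⊕b13⊕b15⊕b17⊕b19⊕b21⊕b23⊕b25⊕b27⊕b29⊕b31 = 0⊕1⊕0⊕1⊕1⊕0⊕1⊕1⊕0⊕0⊕0⊕0⊕1⊕1⊕0⊕0 = 1
s2: b2⊕b3⊕b6⊕b7⊕b10⊕b11⊕b14⊕b15⊕b18⊕b19⊕b22⊕b23⊕b26⊕b27⊕b30⊕b31 = 1⊕1⊕1⊕1⊕0⊕0⊕0⊕1⊕0⊕0⊕1⊕0⊕0⊕1⊕1⊕0 = 0
s4: b4⊕b5⊕b6⊕b7⊕b12⊕b13⊕b14⊕b15⊕b20⊕b21⊕b22⊕b23⊕b28⊕b29⊕b30⊕b31 = 1⊕0⊕1⊕1⊕1⊕1⊕0⊕1⊕1⊕0⊕1⊕0⊕0⊕0⊕1⊕0 = 1
s8: b8⊕b9⊕b10⊕b11⊕b12⊕b13⊕b14⊕b15⊕b24⊕b25⊕b26⊕b27⊕b28⊕b29⊕b30⊕b31 = 0⊕1⊕0⊕0⊕1⊕1⊕0⊕1⊕1⊕1⊕0⊕1⊕0⊕0⊕1⊕0 = 0
s16: b16⊕b17⊕b18⊕b19⊕b20⊕b21⊕b22⊕b23⊕b24⊕b25⊕b26⊕b27⊕b28⊕b29⊕b30⊕b31 = 0⊕0⊕0⊕0⊕1⊕0⊕1⊕0⊕1⊕1⊕0⊕1⊕0⊕0⊕1⊕0 = 0
Syndrome (s16...s1) = 00101 → position 5.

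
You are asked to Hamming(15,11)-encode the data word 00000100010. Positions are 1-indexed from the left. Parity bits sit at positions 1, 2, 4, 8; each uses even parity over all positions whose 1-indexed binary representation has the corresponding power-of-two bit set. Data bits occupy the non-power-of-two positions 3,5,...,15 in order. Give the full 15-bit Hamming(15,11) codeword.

Place data bits at non-power-of-two positions: b3=0, b5=0, b6=0, b7=0, b9=0, b10=1, b11=0, b12=0, b13=0, b14=1, b15=0.
p1 = XOR of data positions {3,5,7,9,11,13,15} = 0⊕0⊕0⊕0⊕0⊕0⊕0 = 0
p2 = XOR of data positions {3,6,7,10,11,14,15} = 0⊕0⊕0⊕1⊕0⊕1⊕0 = 0
p4 = XOR of data positions {5,6,7,12,13,14,15} = 0⊕0⊕0⊕0⊕0⊕1⊕0 = 1
p8 = XOR of data positions {9,10,11,12,13,14,15} = 0⊕1⊕0⊕0⊕0⊕1⊕0 = 0
Codeword b1..b15 = 000100000100010

000100000100010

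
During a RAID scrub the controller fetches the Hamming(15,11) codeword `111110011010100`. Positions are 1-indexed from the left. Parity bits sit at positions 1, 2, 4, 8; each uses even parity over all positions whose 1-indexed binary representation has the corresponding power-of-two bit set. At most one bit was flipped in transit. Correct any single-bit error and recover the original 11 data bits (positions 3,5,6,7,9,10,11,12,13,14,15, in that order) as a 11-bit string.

11101010100

s1: b1⊕b3⊕b5⊕b7⊕b9⊕b11⊕b13⊕b15 = 1⊕1⊕1⊕0⊕1⊕1⊕1⊕0 = 0
s2: b2⊕b3⊕b6⊕b7⊕b10⊕b11⊕b14⊕b15 = 1⊕1⊕0⊕0⊕0⊕1⊕0⊕0 = 1
s4: b4⊕b5⊕b6⊕b7⊕b12⊕b13⊕b14⊕b15 = 1⊕1⊕0⊕0⊕0⊕1⊕0⊕0 = 1
s8: b8⊕b9⊕b10⊕b11⊕b12⊕b13⊕b14⊕b15 = 1⊕1⊕0⊕1⊕0⊕1⊕0⊕0 = 0
Syndrome (s8...s1) = 0110 → position 6.
Flip bit 6: corrected codeword = 111111011010100
Data bits at positions 3,5,6,7,9,10,11,12,13,14,15: 11101010100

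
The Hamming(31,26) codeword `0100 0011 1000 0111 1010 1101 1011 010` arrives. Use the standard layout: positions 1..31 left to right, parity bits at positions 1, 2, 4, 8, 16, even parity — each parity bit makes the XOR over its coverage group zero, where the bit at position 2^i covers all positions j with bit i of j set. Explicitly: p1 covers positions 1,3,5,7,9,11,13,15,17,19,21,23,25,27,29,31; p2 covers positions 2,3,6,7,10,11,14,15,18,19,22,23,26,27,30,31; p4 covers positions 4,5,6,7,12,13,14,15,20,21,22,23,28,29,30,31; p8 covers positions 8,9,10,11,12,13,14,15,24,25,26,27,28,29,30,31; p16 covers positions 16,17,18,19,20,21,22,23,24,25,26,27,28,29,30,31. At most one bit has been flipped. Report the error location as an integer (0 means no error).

12

s1: b1⊕b3⊕b5⊕b7⊕b9⊕b11⊕b13⊕b15⊕b17⊕b19⊕b21⊕b23⊕b25⊕b27⊕b29⊕b31 = 0⊕0⊕0⊕1⊕1⊕0⊕0⊕1⊕1⊕1⊕1⊕0⊕1⊕1⊕0⊕0 = 0
s2: b2⊕b3⊕b6⊕b7⊕b10⊕b11⊕b14⊕b15⊕b18⊕b19⊕b22⊕b23⊕b26⊕b27⊕b30⊕b31 = 1⊕0⊕0⊕1⊕0⊕0⊕1⊕1⊕0⊕1⊕1⊕0⊕0⊕1⊕1⊕0 = 0
s4: b4⊕b5⊕b6⊕b7⊕b12⊕b13⊕b14⊕b15⊕b20⊕b21⊕b22⊕b23⊕b28⊕b29⊕b30⊕b31 = 0⊕0⊕0⊕1⊕0⊕0⊕1⊕1⊕0⊕1⊕1⊕0⊕1⊕0⊕1⊕0 = 1
s8: b8⊕b9⊕b10⊕b11⊕b12⊕b13⊕b14⊕b15⊕b24⊕b25⊕b26⊕b27⊕b28⊕b29⊕b30⊕b31 = 1⊕1⊕0⊕0⊕0⊕0⊕1⊕1⊕1⊕1⊕0⊕1⊕1⊕0⊕1⊕0 = 1
s16: b16⊕b17⊕b18⊕b19⊕b20⊕b21⊕b22⊕b23⊕b24⊕b25⊕b26⊕b27⊕b28⊕b29⊕b30⊕b31 = 1⊕1⊕0⊕1⊕0⊕1⊕1⊕0⊕1⊕1⊕0⊕1⊕1⊕0⊕1⊕0 = 0
Syndrome (s16...s1) = 01100 → position 12.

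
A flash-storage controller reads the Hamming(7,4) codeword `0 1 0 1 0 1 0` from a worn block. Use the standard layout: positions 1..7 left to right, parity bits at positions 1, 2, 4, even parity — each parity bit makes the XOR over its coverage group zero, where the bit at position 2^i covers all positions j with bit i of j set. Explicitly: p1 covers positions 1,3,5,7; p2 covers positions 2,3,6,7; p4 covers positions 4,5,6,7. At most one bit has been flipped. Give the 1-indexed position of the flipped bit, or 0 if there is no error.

s1: b1⊕b3⊕b5⊕b7 = 0⊕0⊕0⊕0 = 0
s2: b2⊕b3⊕b6⊕b7 = 1⊕0⊕1⊕0 = 0
s4: b4⊕b5⊕b6⊕b7 = 1⊕0⊕1⊕0 = 0
Syndrome (s4...s1) = 000 → position 0 (no error).

0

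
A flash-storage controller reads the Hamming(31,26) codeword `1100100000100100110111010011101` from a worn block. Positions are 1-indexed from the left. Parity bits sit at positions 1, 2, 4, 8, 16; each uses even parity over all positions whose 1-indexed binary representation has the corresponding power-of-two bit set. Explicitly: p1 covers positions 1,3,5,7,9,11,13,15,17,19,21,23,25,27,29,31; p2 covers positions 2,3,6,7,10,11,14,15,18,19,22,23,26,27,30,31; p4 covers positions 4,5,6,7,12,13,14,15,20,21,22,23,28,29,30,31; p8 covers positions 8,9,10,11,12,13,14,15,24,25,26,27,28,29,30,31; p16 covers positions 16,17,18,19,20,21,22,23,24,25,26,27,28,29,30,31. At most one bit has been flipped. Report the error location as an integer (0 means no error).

s1: b1⊕b3⊕b5⊕b7⊕b9⊕b11⊕b13⊕b15⊕b17⊕b19⊕b21⊕b23⊕b25⊕b27⊕b29⊕b31 = 1⊕0⊕1⊕0⊕0⊕1⊕0⊕0⊕1⊕0⊕1⊕0⊕0⊕1⊕1⊕1 = 0
s2: b2⊕b3⊕b6⊕b7⊕b10⊕b11⊕b14⊕b15⊕b18⊕b19⊕b22⊕b23⊕b26⊕b27⊕b30⊕b31 = 1⊕0⊕0⊕0⊕0⊕1⊕1⊕0⊕1⊕0⊕1⊕0⊕0⊕1⊕0⊕1 = 1
s4: b4⊕b5⊕b6⊕b7⊕b12⊕b13⊕b14⊕b15⊕b20⊕b21⊕b22⊕b23⊕b28⊕b29⊕b30⊕b31 = 0⊕1⊕0⊕0⊕0⊕0⊕1⊕0⊕1⊕1⊕1⊕0⊕1⊕1⊕0⊕1 = 0
s8: b8⊕b9⊕b10⊕b11⊕b12⊕b13⊕b14⊕b15⊕b24⊕b25⊕b26⊕b27⊕b28⊕b29⊕b30⊕b31 = 0⊕0⊕0⊕1⊕0⊕0⊕1⊕0⊕1⊕0⊕0⊕1⊕1⊕1⊕0⊕1 = 1
s16: b16⊕b17⊕b18⊕b19⊕b20⊕b21⊕b22⊕b23⊕b24⊕b25⊕b26⊕b27⊕b28⊕b29⊕b30⊕b31 = 0⊕1⊕1⊕0⊕1⊕1⊕1⊕0⊕1⊕0⊕0⊕1⊕1⊕1⊕0⊕1 = 0
Syndrome (s16...s1) = 01010 → position 10.

10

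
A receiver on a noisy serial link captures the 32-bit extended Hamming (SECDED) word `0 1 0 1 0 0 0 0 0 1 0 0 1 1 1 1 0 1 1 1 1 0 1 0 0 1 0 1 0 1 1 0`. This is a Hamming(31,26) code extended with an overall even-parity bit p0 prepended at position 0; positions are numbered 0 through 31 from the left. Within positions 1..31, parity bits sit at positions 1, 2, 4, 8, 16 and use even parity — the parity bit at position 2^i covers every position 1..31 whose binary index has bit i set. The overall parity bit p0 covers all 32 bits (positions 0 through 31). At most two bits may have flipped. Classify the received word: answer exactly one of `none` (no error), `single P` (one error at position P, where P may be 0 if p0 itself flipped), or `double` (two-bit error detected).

double

s1: b1⊕b3⊕b5⊕b7⊕b9⊕b11⊕b13⊕b15⊕b17⊕b19⊕b21⊕b23⊕b25⊕b27⊕b29⊕b31 = 1⊕1⊕0⊕0⊕1⊕0⊕1⊕1⊕1⊕1⊕0⊕0⊕1⊕1⊕1⊕0 = 0
s2: b2⊕b3⊕b6⊕b7⊕b10⊕b11⊕b14⊕b15⊕b18⊕b19⊕b22⊕b23⊕b26⊕b27⊕b30⊕b31 = 0⊕1⊕0⊕0⊕0⊕0⊕1⊕1⊕1⊕1⊕1⊕0⊕0⊕1⊕1⊕0 = 0
s4: b4⊕b5⊕b6⊕b7⊕b12⊕b13⊕b14⊕b15⊕b20⊕b21⊕b22⊕b23⊕b28⊕b29⊕b30⊕b31 = 0⊕0⊕0⊕0⊕1⊕1⊕1⊕1⊕1⊕0⊕1⊕0⊕0⊕1⊕1⊕0 = 0
s8: b8⊕b9⊕b10⊕b11⊕b12⊕b13⊕b14⊕b15⊕b24⊕b25⊕b26⊕b27⊕b28⊕b29⊕b30⊕b31 = 0⊕1⊕0⊕0⊕1⊕1⊕1⊕1⊕0⊕1⊕0⊕1⊕0⊕1⊕1⊕0 = 1
s16: b16⊕b17⊕b18⊕b19⊕b20⊕b21⊕b22⊕b23⊕b24⊕b25⊕b26⊕b27⊕b28⊕b29⊕b30⊕b31 = 0⊕1⊕1⊕1⊕1⊕0⊕1⊕0⊕0⊕1⊕0⊕1⊕0⊕1⊕1⊕0 = 1
Syndrome (s16...s1) = 11000 → position 24.
Overall parity (XOR of all 32 bits, including p0): 0⊕1⊕0⊕1⊕0⊕0⊕0⊕0⊕0⊕1⊕0⊕0⊕1⊕1⊕1⊕1⊕0⊕1⊕1⊕1⊕1⊕0⊕1⊕0⊕0⊕1⊕0⊕1⊕0⊕1⊕1⊕0 = 0
Overall=0, syndrome position=24 → double-bit error detected (uncorrectable).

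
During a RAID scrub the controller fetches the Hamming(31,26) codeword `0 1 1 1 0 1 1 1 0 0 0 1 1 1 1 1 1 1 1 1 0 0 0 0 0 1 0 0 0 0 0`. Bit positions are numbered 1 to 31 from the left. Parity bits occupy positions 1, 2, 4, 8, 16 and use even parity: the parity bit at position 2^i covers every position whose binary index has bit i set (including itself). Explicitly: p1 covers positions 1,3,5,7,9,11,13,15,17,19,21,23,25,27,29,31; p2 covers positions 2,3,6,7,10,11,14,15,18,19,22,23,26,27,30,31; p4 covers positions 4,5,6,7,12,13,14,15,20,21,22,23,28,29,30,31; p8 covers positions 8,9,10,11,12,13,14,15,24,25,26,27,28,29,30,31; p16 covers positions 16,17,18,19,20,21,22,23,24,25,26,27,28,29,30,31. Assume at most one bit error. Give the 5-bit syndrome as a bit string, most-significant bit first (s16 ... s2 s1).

s1: b1⊕b3⊕b5⊕b7⊕b9⊕b11⊕b13⊕b15⊕b17⊕b19⊕b21⊕b23⊕b25⊕b27⊕b29⊕b31 = 0⊕1⊕0⊕1⊕0⊕0⊕1⊕1⊕1⊕1⊕0⊕0⊕0⊕0⊕0⊕0 = 0
s2: b2⊕b3⊕b6⊕b7⊕b10⊕b11⊕b14⊕b15⊕b18⊕b19⊕b22⊕b23⊕b26⊕b27⊕b30⊕b31 = 1⊕1⊕1⊕1⊕0⊕0⊕1⊕1⊕1⊕1⊕0⊕0⊕1⊕0⊕0⊕0 = 1
s4: b4⊕b5⊕b6⊕b7⊕b12⊕b13⊕b14⊕b15⊕b20⊕b21⊕b22⊕b23⊕b28⊕b29⊕b30⊕b31 = 1⊕0⊕1⊕1⊕1⊕1⊕1⊕1⊕1⊕0⊕0⊕0⊕0⊕0⊕0⊕0 = 0
s8: b8⊕b9⊕b10⊕b11⊕b12⊕b13⊕b14⊕b15⊕b24⊕b25⊕b26⊕b27⊕b28⊕b29⊕b30⊕b31 = 1⊕0⊕0⊕0⊕1⊕1⊕1⊕1⊕0⊕0⊕1⊕0⊕0⊕0⊕0⊕0 = 0
s16: b16⊕b17⊕b18⊕b19⊕b20⊕b21⊕b22⊕b23⊕b24⊕b25⊕b26⊕b27⊕b28⊕b29⊕b30⊕b31 = 1⊕1⊕1⊕1⊕1⊕0⊕0⊕0⊕0⊕0⊕1⊕0⊕0⊕0⊕0⊕0 = 0
Syndrome (s16...s1) = 00010 → position 2.

00010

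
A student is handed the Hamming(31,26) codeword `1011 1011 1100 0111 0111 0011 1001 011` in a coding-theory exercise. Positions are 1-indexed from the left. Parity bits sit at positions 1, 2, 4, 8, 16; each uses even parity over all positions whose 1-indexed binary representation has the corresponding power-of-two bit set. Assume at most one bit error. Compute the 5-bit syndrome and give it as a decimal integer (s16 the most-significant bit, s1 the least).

0

s1: b1⊕b3⊕b5⊕b7⊕b9⊕b11⊕b13⊕b15⊕b17⊕b19⊕b21⊕b23⊕b25⊕b27⊕b29⊕b31 = 1⊕1⊕1⊕1⊕1⊕0⊕0⊕1⊕0⊕1⊕0⊕1⊕1⊕0⊕0⊕1 = 0
s2: b2⊕b3⊕b6⊕b7⊕b10⊕b11⊕b14⊕b15⊕b18⊕b19⊕b22⊕b23⊕b26⊕b27⊕b30⊕b31 = 0⊕1⊕0⊕1⊕1⊕0⊕1⊕1⊕1⊕1⊕0⊕1⊕0⊕0⊕1⊕1 = 0
s4: b4⊕b5⊕b6⊕b7⊕b12⊕b13⊕b14⊕b15⊕b20⊕b21⊕b22⊕b23⊕b28⊕b29⊕b30⊕b31 = 1⊕1⊕0⊕1⊕0⊕0⊕1⊕1⊕1⊕0⊕0⊕1⊕1⊕0⊕1⊕1 = 0
s8: b8⊕b9⊕b10⊕b11⊕b12⊕b13⊕b14⊕b15⊕b24⊕b25⊕b26⊕b27⊕b28⊕b29⊕b30⊕b31 = 1⊕1⊕1⊕0⊕0⊕0⊕1⊕1⊕1⊕1⊕0⊕0⊕1⊕0⊕1⊕1 = 0
s16: b16⊕b17⊕b18⊕b19⊕b20⊕b21⊕b22⊕b23⊕b24⊕b25⊕b26⊕b27⊕b28⊕b29⊕b30⊕b31 = 1⊕0⊕1⊕1⊕1⊕0⊕0⊕1⊕1⊕1⊕0⊕0⊕1⊕0⊕1⊕1 = 0
Syndrome (s16...s1) = 00000 → position 0 (no error).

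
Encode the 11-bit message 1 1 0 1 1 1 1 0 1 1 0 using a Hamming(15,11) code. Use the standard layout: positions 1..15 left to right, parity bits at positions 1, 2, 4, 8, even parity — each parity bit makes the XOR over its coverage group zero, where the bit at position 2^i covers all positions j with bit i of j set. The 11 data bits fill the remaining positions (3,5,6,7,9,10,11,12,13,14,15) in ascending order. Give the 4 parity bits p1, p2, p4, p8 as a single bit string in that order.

0101

Place data bits at non-power-of-two positions: b3=1, b5=1, b6=0, b7=1, b9=1, b10=1, b11=1, b12=0, b13=1, b14=1, b15=0.
p1 = XOR of data positions {3,5,7,9,11,13,15} = 1⊕1⊕1⊕1⊕1⊕1⊕0 = 0
p2 = XOR of data positions {3,6,7,10,11,14,15} = 1⊕0⊕1⊕1⊕1⊕1⊕0 = 1
p4 = XOR of data positions {5,6,7,12,13,14,15} = 1⊕0⊕1⊕0⊕1⊕1⊕0 = 0
p8 = XOR of data positions {9,10,11,12,13,14,15} = 1⊕1⊕1⊕0⊕1⊕1⊕0 = 1
Parity bits p1,p2,p4,p8 = 0101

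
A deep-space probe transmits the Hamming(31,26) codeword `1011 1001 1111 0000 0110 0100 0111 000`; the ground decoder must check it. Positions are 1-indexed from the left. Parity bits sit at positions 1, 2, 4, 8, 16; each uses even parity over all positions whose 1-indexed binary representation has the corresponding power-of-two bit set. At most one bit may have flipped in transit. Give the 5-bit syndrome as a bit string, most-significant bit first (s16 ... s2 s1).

00101

s1: b1⊕b3⊕b5⊕b7⊕b9⊕b11⊕b13⊕b15⊕b17⊕b19⊕b21⊕b23⊕b25⊕b27⊕b29⊕b31 = 1⊕1⊕1⊕0⊕1⊕1⊕0⊕0⊕0⊕1⊕0⊕0⊕0⊕1⊕0⊕0 = 1
s2: b2⊕b3⊕b6⊕b7⊕b10⊕b11⊕b14⊕b15⊕b18⊕b19⊕b22⊕b23⊕b26⊕b27⊕b30⊕b31 = 0⊕1⊕0⊕0⊕1⊕1⊕0⊕0⊕1⊕1⊕1⊕0⊕1⊕1⊕0⊕0 = 0
s4: b4⊕b5⊕b6⊕b7⊕b12⊕b13⊕b14⊕b15⊕b20⊕b21⊕b22⊕b23⊕b28⊕b29⊕b30⊕b31 = 1⊕1⊕0⊕0⊕1⊕0⊕0⊕0⊕0⊕0⊕1⊕0⊕1⊕0⊕0⊕0 = 1
s8: b8⊕b9⊕b10⊕b11⊕b12⊕b13⊕b14⊕b15⊕b24⊕b25⊕b26⊕b27⊕b28⊕b29⊕b30⊕b31 = 1⊕1⊕1⊕1⊕1⊕0⊕0⊕0⊕0⊕0⊕1⊕1⊕1⊕0⊕0⊕0 = 0
s16: b16⊕b17⊕b18⊕b19⊕b20⊕b21⊕b22⊕b23⊕b24⊕b25⊕b26⊕b27⊕b28⊕b29⊕b30⊕b31 = 0⊕0⊕1⊕1⊕0⊕0⊕1⊕0⊕0⊕0⊕1⊕1⊕1⊕0⊕0⊕0 = 0
Syndrome (s16...s1) = 00101 → position 5.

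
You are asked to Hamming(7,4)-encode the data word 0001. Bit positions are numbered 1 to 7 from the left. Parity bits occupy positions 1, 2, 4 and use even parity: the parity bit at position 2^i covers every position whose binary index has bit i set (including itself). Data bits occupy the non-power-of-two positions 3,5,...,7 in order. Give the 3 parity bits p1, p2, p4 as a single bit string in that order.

Place data bits at non-power-of-two positions: b3=0, b5=0, b6=0, b7=1.
p1 = XOR of data positions {3,5,7} = 0⊕0⊕1 = 1
p2 = XOR of data positions {3,6,7} = 0⊕0⊕1 = 1
p4 = XOR of data positions {5,6,7} = 0⊕0⊕1 = 1
Parity bits p1,p2,p4 = 111

111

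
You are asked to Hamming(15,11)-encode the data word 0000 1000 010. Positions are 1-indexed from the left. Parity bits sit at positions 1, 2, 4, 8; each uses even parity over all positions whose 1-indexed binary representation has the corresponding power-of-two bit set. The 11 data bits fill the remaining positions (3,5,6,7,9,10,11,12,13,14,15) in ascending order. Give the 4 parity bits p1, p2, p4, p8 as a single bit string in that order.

Place data bits at non-power-of-two positions: b3=0, b5=0, b6=0, b7=0, b9=1, b10=0, b11=0, b12=0, b13=0, b14=1, b15=0.
p1 = XOR of data positions {3,5,7,9,11,13,15} = 0⊕0⊕0⊕1⊕0⊕0⊕0 = 1
p2 = XOR of data positions {3,6,7,10,11,14,15} = 0⊕0⊕0⊕0⊕0⊕1⊕0 = 1
p4 = XOR of data positions {5,6,7,12,13,14,15} = 0⊕0⊕0⊕0⊕0⊕1⊕0 = 1
p8 = XOR of data positions {9,10,11,12,13,14,15} = 1⊕0⊕0⊕0⊕0⊕1⊕0 = 0
Parity bits p1,p2,p4,p8 = 1110

1110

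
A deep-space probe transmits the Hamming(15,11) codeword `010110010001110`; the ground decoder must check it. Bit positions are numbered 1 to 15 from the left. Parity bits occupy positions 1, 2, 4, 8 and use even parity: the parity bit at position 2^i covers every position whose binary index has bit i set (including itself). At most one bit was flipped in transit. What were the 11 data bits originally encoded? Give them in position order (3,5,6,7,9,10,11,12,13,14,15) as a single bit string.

01000001110

s1: b1⊕b3⊕b5⊕b7⊕b9⊕b11⊕b13⊕b15 = 0⊕0⊕1⊕0⊕0⊕0⊕1⊕0 = 0
s2: b2⊕b3⊕b6⊕b7⊕b10⊕b11⊕b14⊕b15 = 1⊕0⊕0⊕0⊕0⊕0⊕1⊕0 = 0
s4: b4⊕b5⊕b6⊕b7⊕b12⊕b13⊕b14⊕b15 = 1⊕1⊕0⊕0⊕1⊕1⊕1⊕0 = 1
s8: b8⊕b9⊕b10⊕b11⊕b12⊕b13⊕b14⊕b15 = 1⊕0⊕0⊕0⊕1⊕1⊕1⊕0 = 0
Syndrome (s8...s1) = 0100 → position 4.
Flip bit 4: corrected codeword = 010010010001110
Data bits at positions 3,5,6,7,9,10,11,12,13,14,15: 01000001110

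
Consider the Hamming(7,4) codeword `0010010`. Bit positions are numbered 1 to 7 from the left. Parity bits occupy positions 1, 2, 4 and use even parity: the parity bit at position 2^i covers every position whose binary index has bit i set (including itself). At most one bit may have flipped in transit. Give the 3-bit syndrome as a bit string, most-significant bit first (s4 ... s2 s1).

s1: b1⊕b3⊕b5⊕b7 = 0⊕1⊕0⊕0 = 1
s2: b2⊕b3⊕b6⊕b7 = 0⊕1⊕1⊕0 = 0
s4: b4⊕b5⊕b6⊕b7 = 0⊕0⊕1⊕0 = 1
Syndrome (s4...s1) = 101 → position 5.

101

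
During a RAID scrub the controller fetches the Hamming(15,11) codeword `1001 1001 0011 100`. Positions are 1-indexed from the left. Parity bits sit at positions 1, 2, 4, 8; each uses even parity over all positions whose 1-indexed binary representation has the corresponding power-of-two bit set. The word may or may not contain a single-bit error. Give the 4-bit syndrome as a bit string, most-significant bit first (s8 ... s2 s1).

s1: b1⊕b3⊕b5⊕b7⊕b9⊕b11⊕b13⊕b15 = 1⊕0⊕1⊕0⊕0⊕1⊕1⊕0 = 0
s2: b2⊕b3⊕b6⊕b7⊕b10⊕b11⊕b14⊕b15 = 0⊕0⊕0⊕0⊕0⊕1⊕0⊕0 = 1
s4: b4⊕b5⊕b6⊕b7⊕b12⊕b13⊕b14⊕b15 = 1⊕1⊕0⊕0⊕1⊕1⊕0⊕0 = 0
s8: b8⊕b9⊕b10⊕b11⊕b12⊕b13⊕b14⊕b15 = 1⊕0⊕0⊕1⊕1⊕1⊕0⊕0 = 0
Syndrome (s8...s1) = 0010 → position 2.

0010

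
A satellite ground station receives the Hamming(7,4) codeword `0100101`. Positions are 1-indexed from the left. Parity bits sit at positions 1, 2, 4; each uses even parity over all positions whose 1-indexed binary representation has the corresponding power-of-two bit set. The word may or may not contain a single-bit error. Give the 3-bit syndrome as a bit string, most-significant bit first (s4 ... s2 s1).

s1: b1⊕b3⊕b5⊕b7 = 0⊕0⊕1⊕1 = 0
s2: b2⊕b3⊕b6⊕b7 = 1⊕0⊕0⊕1 = 0
s4: b4⊕b5⊕b6⊕b7 = 0⊕1⊕0⊕1 = 0
Syndrome (s4...s1) = 000 → position 0 (no error).

000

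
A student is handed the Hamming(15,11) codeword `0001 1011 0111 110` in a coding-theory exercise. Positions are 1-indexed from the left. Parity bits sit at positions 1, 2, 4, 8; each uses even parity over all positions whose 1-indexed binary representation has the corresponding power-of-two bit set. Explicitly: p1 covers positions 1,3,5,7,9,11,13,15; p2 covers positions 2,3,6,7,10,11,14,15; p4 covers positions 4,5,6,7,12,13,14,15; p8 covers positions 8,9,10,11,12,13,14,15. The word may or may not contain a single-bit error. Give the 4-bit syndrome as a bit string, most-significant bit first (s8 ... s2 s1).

0000

s1: b1⊕b3⊕b5⊕b7⊕b9⊕b11⊕b13⊕b15 = 0⊕0⊕1⊕1⊕0⊕1⊕1⊕0 = 0
s2: b2⊕b3⊕b6⊕b7⊕b10⊕b11⊕b14⊕b15 = 0⊕0⊕0⊕1⊕1⊕1⊕1⊕0 = 0
s4: b4⊕b5⊕b6⊕b7⊕b12⊕b13⊕b14⊕b15 = 1⊕1⊕0⊕1⊕1⊕1⊕1⊕0 = 0
s8: b8⊕b9⊕b10⊕b11⊕b12⊕b13⊕b14⊕b15 = 1⊕0⊕1⊕1⊕1⊕1⊕1⊕0 = 0
Syndrome (s8...s1) = 0000 → position 0 (no error).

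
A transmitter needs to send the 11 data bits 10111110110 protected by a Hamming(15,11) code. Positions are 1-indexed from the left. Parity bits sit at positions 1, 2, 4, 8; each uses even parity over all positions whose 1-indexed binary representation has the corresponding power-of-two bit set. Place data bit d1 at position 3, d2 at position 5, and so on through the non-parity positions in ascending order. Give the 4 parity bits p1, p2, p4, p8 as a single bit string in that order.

1001

Place data bits at non-power-of-two positions: b3=1, b5=0, b6=1, b7=1, b9=1, b10=1, b11=1, b12=0, b13=1, b14=1, b15=0.
p1 = XOR of data positions {3,5,7,9,11,13,15} = 1⊕0⊕1⊕1⊕1⊕1⊕0 = 1
p2 = XOR of data positions {3,6,7,10,11,14,15} = 1⊕1⊕1⊕1⊕1⊕1⊕0 = 0
p4 = XOR of data positions {5,6,7,12,13,14,15} = 0⊕1⊕1⊕0⊕1⊕1⊕0 = 0
p8 = XOR of data positions {9,10,11,12,13,14,15} = 1⊕1⊕1⊕0⊕1⊕1⊕0 = 1
Parity bits p1,p2,p4,p8 = 1001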